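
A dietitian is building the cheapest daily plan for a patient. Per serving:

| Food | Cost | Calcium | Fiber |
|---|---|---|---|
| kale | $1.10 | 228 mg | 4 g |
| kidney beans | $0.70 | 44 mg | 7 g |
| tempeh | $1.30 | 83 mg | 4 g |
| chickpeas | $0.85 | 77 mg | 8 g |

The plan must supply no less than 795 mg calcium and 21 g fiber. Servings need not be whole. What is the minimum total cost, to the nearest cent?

kale only: max(795/228, 21/4) = 5.25 servings → $5.78.
kidney beans only: max(795/44, 21/7) = 18.07 servings → $12.65.
tempeh only: max(795/83, 21/4) = 9.578 servings → $12.45.
chickpeas only: max(795/77, 21/8) = 10.32 servings → $8.78.
kale + kidney beans with both tight: 3.268 servings and 1.132 servings → $4.39.
kale + tempeh with both tight: 2.478 servings and 2.772 servings → $6.33.
kale + chickpeas with both tight: 3.129 servings and 1.061 servings → $4.34.
kidney beans + tempeh with both targets exact would need a negative amount; discard.
kidney beans + chickpeas: intersection lies outside the first quadrant.
tempeh + chickpeas: the both-tight solution has a negative serving — not a feasible corner.
So the least-cost plan costs $4.34.

$4.34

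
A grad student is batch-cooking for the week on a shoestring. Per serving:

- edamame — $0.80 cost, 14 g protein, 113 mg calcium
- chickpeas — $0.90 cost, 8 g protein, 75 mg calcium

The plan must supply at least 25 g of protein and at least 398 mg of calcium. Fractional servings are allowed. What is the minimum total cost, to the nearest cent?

With two linear requirements the optimum uses one or two foods; enumerate the corners.
edamame only: max(25/14, 398/113) = 3.522 servings → $2.82.
chickpeas only: max(25/8, 398/75) = 5.307 servings → $4.78.
edamame + chickpeas: intersection lies outside the first quadrant.
The minimum over all feasible corners is $2.82.

$2.82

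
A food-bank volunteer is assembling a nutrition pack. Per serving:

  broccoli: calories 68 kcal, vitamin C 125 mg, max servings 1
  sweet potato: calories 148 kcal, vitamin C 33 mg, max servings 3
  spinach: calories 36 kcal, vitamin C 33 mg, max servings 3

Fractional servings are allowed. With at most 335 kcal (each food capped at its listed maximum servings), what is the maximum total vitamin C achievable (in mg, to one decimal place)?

259.5 mg

Vitamin C per kcal: broccoli 1.838, spinach 0.9167, sweet potato 0.223.
Take 1 serving of broccoli: uses 68 kcal, +125.0 mg vitamin C (running total 125.0 mg).
Take 3 servings of spinach: uses 108 kcal, +99.0 mg vitamin C (running total 224.0 mg).
Take 1.074 servings of sweet potato: uses 159 kcal, +35.5 mg vitamin C (running total 259.5 mg).
Filling greedily by vitamin C-per-kcal is optimal for one linear limit, giving 259.5 mg.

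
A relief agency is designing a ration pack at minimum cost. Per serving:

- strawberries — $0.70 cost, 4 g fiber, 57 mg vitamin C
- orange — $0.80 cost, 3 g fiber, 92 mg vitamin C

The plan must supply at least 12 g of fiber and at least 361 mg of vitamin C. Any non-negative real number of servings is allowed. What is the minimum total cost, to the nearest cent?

$3.16

Check every corner: each single food scaled to meet both minima, and each pair solved so both constraints bind.
strawberries only: max(12/4, 361/57) = 6.333 servings → $4.43.
orange only: max(12/3, 361/92) = 4 servings → $3.20.
strawberries + orange with both tight: 0.1066 servings and 3.858 servings → $3.16.
So the least-cost plan costs $3.16.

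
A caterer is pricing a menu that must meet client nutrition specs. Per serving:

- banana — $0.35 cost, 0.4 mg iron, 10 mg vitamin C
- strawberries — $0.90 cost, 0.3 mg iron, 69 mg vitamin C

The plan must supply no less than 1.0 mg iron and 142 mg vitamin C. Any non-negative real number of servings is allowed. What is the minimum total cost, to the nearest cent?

For a min-cost LP with two ≥-constraints, a basic feasible solution has at most two positive variables.
banana only: max(1.0/0.4, 142/10) = 14.2 servings → $4.97.
strawberries only: max(1.0/0.3, 142/69) = 3.333 servings → $3.00.
banana + strawberries with both tight: 1.073 servings and 1.902 servings → $2.09.
So the least-cost plan costs $2.09.

$2.09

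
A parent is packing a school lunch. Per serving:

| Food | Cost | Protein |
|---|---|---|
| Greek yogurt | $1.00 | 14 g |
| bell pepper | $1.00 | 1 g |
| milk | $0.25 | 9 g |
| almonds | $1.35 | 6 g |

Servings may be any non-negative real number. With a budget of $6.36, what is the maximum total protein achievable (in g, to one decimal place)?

229.0 g

Protein per dollar: milk 36, Greek yogurt 14, almonds 4.444, bell pepper 1.
With no serving limits, spend the whole cost allowance on milk: $6.36 / $0.25 × 9 g = 229.0 g.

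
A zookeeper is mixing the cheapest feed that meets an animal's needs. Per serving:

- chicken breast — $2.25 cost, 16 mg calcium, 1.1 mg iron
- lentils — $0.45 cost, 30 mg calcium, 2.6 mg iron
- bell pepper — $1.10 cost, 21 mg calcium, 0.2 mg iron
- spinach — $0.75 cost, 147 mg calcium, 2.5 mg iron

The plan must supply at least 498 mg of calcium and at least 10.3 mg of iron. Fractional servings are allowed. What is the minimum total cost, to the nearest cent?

$2.80

With two linear requirements the optimum uses one or two foods; enumerate the corners.
chicken breast only: max(498/16, 10.3/1.1) = 31.12 servings → $70.03.
lentils only: max(498/30, 10.3/2.6) = 16.6 servings → $7.47.
bell pepper only: max(498/21, 10.3/0.2) = 51.5 servings → $56.65.
spinach only: max(498/147, 10.3/2.5) = 4.12 servings → $3.09.
chicken breast + lentils: the both-tight solution has a negative serving — not a feasible corner.
chicken breast + bell pepper with both tight: 5.864 servings and 19.25 servings → $34.37.
chicken breast + spinach with both tight: 2.211 servings and 3.147 servings → $7.34.
lentils + bell pepper with both tight: 2.401 servings and 20.28 servings → $23.39.
lentils + spinach with both tight: 0.876 servings and 3.209 servings → $2.80.
bell pepper + spinach: intersection lies outside the first quadrant.
So the least-cost plan costs $2.80.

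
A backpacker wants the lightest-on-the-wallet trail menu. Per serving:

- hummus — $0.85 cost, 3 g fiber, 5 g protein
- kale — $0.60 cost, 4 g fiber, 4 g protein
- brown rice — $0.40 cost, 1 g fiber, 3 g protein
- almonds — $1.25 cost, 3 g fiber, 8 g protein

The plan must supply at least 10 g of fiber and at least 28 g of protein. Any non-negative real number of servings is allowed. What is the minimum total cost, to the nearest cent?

$3.75

This is a tiny linear program; its minimum lies at a vertex of the feasible set. List the vertices and price them.
hummus only: max(10/3, 28/5) = 5.6 servings → $4.76.
kale only: max(10/4, 28/4) = 7 servings → $4.20.
brown rice only: max(10/1, 28/3) = 10 servings → $4.00.
almonds only: max(10/3, 28/8) = 3.5 servings → $4.38.
hummus + kale: intersection lies outside the first quadrant.
hummus + brown rice with both tight: 0.5 servings and 8.5 servings → $3.83.
hummus + almonds: the both-tight solution has a negative serving — not a feasible corner.
kale + brown rice with both tight: 0.25 servings and 9 servings → $3.75.
kale + almonds with both targets exact would need a negative amount; discard.
brown rice + almonds with both tight: 4 servings and 2 servings → $4.10.
Cheapest feasible corner: $3.75.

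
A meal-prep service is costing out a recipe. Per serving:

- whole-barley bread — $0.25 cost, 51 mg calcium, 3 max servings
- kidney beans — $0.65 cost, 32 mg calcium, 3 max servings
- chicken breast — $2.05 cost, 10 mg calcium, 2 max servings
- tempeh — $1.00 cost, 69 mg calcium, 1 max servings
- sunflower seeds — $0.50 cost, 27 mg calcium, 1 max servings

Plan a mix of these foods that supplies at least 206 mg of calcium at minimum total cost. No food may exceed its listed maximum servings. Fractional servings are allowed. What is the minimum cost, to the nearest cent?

Cost per mg of calcium: whole-barley bread $0.0049, tempeh $0.0145, sunflower seeds $0.0185, kidney beans $0.0203, chicken breast $0.2050.
Take 3 servings of whole-barley bread: +153.0 mg calcium for $0.75 (total $0.75, still need 53.0 mg).
Take 0.7681 servings of tempeh: +53.0 mg calcium for $0.77 (total $1.52, still need 0.0 mg).
Filling from the cheapest source first is optimal under one linear minimum: $1.52.

$1.52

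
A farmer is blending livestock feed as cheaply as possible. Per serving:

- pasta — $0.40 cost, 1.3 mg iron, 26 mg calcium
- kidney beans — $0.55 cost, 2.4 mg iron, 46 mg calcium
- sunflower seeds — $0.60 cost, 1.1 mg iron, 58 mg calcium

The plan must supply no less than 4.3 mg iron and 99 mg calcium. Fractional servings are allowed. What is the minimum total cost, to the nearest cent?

Compare the cost at each extreme point of the feasible region.
pasta only: max(4.3/1.3, 99/26) = 3.808 servings → $1.52.
kidney beans only: max(4.3/2.4, 99/46) = 2.152 servings → $1.18.
sunflower seeds only: max(4.3/1.1, 99/58) = 3.909 servings → $2.35.
pasta + kidney beans: the both-tight solution has a negative serving — not a feasible corner.
pasta + sunflower seeds with both tight: 3.002 servings and 0.3611 servings → $1.42.
kidney beans + sunflower seeds with both tight: 1.586 servings and 0.4492 servings → $1.14.
So the least-cost plan costs $1.14.

$1.14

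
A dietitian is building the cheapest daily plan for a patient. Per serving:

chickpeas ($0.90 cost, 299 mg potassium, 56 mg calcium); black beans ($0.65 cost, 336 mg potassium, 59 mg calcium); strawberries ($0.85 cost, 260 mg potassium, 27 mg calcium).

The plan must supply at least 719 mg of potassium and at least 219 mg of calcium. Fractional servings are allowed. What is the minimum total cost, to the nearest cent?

For a min-cost LP with two ≥-constraints, a basic feasible solution has at most two positive variables.
chickpeas only: max(719/299, 219/56) = 3.911 servings → $3.52.
black beans only: max(719/336, 219/59) = 3.712 servings → $2.41.
strawberries only: max(719/260, 219/27) = 8.111 servings → $6.89.
chickpeas + black beans with both targets exact would need a negative amount; discard.
chickpeas + strawberries: the both-tight solution has a negative serving — not a feasible corner.
black beans + strawberries with both targets exact would need a negative amount; discard.
The minimum over all feasible corners is $2.41.

$2.41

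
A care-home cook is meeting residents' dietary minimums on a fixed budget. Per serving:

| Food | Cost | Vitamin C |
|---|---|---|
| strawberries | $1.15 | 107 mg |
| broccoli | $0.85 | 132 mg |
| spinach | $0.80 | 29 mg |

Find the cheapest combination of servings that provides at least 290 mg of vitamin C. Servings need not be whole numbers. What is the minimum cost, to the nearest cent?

Cost per mg of vitamin C: broccoli $0.0064, strawberries $0.0107, spinach $0.0276.
With no serving limits, use only broccoli: 290 mg / 132 mg = 2.197 servings × $0.85 = $1.87.

$1.87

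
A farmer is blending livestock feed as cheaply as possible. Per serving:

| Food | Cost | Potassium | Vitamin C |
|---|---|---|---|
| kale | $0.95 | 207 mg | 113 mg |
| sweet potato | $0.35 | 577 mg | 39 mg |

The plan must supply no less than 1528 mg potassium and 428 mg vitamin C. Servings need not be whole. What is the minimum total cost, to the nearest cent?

$3.63

Minimising a linear cost over {potassium ≥ 1528, vitamin C ≥ 428, servings ≥ 0} — the optimum is at a vertex, using one or two foods.
kale only: max(1528/207, 428/113) = 7.382 servings → $7.01.
sweet potato only: max(1528/577, 428/39) = 10.97 servings → $3.84.
kale + sweet potato with both tight: 3.28 servings and 1.472 servings → $3.63.
The minimum over all feasible corners is $3.63.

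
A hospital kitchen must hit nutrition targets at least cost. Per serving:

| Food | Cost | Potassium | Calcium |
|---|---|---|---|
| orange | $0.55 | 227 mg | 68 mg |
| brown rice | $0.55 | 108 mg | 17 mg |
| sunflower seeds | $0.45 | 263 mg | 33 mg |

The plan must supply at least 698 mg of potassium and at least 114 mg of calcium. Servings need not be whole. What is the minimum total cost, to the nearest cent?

$1.30

Compare the cost at each extreme point of the feasible region.
orange only: max(698/227, 114/68) = 3.075 servings → $1.69.
brown rice only: max(698/108, 114/17) = 6.706 servings → $3.69.
sunflower seeds only: max(698/263, 114/33) = 3.455 servings → $1.55.
orange + brown rice with both tight: 0.128 servings and 6.194 servings → $3.48.
orange + sunflower seeds with both tight: 0.6685 servings and 2.077 servings → $1.30.
brown rice + sunflower seeds with both targets exact would need a negative amount; discard.
Cheapest feasible corner: $1.30.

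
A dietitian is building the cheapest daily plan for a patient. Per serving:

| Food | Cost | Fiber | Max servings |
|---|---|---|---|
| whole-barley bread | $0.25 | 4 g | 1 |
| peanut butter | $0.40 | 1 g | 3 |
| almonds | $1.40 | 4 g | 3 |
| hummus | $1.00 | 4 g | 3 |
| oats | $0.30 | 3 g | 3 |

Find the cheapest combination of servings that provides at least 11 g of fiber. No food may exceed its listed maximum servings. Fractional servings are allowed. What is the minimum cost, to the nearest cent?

Cost per g of fiber: whole-barley bread $0.0625, oats $0.1000, hummus $0.2500, almonds $0.3500, peanut butter $0.4000.
Take 1 serving of whole-barley bread: +4.0 g fiber for $0.25 (total $0.25, still need 7.0 g).
Take 2.333 servings of oats: +7.0 g fiber for $0.70 (total $0.95, still need 0.0 g).
Filling from the cheapest source first is optimal under one linear minimum: $0.95.

$0.95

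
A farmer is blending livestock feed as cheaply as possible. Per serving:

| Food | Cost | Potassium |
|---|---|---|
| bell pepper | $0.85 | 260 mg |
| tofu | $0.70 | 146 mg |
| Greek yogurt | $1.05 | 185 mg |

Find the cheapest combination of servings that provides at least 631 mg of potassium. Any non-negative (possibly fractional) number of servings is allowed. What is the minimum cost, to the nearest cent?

$2.06

Cost per mg of potassium: bell pepper $0.0033, tofu $0.0048, Greek yogurt $0.0057.
With no serving limits, use only bell pepper: 631 mg / 260 mg = 2.427 servings × $0.85 = $2.06.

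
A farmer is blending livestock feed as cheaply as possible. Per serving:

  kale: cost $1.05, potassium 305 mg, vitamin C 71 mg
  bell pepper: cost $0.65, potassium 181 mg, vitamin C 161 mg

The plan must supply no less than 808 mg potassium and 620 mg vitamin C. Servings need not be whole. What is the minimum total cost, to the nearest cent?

$2.88

An LP optimum is at a vertex; with two nutrient constraints at most two foods are used. Check each candidate.
kale only: max(808/305, 620/71) = 8.732 servings → $9.17.
bell pepper only: max(808/181, 620/161) = 4.464 servings → $2.90.
kale + bell pepper with both tight: 0.4929 servings and 3.634 servings → $2.88.
Cheapest feasible corner: $2.88.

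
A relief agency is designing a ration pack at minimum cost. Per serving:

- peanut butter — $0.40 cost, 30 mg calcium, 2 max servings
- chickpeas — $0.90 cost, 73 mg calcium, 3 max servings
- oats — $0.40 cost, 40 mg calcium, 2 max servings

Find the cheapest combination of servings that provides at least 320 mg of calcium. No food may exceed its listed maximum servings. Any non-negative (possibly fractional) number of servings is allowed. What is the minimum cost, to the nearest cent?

$3.78

Cost per mg of calcium: oats $0.0100, chickpeas $0.0123, peanut butter $0.0133.
Take 2 servings of oats: +80.0 mg calcium for $0.80 (total $0.80, still need 240.0 mg).
Take 3 servings of chickpeas: +219.0 mg calcium for $2.70 (total $3.50, still need 21.0 mg).
Take 0.7 servings of peanut butter: +21.0 mg calcium for $0.28 (total $3.78, still need 0.0 mg).
Greedy by cheapest-per-mg is optimal for a single linear constraint, so the minimum cost is $3.78.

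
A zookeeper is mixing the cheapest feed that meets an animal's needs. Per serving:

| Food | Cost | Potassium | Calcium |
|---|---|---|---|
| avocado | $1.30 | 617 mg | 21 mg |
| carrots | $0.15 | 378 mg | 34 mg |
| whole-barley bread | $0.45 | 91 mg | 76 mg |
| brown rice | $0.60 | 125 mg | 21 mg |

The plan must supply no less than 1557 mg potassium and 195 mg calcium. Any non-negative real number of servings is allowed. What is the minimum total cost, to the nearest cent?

$0.86

This is a tiny linear program; its minimum lies at a vertex of the feasible set. List the vertices and price them.
avocado only: max(1557/617, 195/21) = 9.286 servings → $12.07.
carrots only: max(1557/378, 195/34) = 5.735 servings → $0.86.
whole-barley bread only: max(1557/91, 195/76) = 17.11 servings → $7.70.
brown rice only: max(1557/125, 195/21) = 12.46 servings → $7.47.
avocado + carrots: the both-tight solution has a negative serving — not a feasible corner.
avocado + whole-barley bread with both tight: 2.236 servings and 1.948 servings → $3.78.
avocado + brown rice with both tight: 0.8055 servings and 8.48 servings → $6.14.
carrots + whole-barley bread with both tight: 3.924 servings and 0.8103 servings → $0.95.
carrots + brown rice with both tight: 2.257 servings and 5.632 servings → $3.72.
whole-barley bread + brown rice: the both-tight solution has a negative serving — not a feasible corner.
The minimum over all feasible corners is $0.86.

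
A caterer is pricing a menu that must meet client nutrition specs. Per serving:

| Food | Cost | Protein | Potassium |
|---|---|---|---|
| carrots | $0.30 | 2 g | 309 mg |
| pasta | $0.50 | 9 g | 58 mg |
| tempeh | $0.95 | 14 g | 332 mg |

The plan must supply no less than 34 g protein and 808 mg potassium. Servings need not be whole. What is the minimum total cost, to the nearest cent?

This is a tiny linear program; its minimum lies at a vertex of the feasible set. List the vertices and price them.
carrots only: max(34/2, 808/309) = 17 servings → $5.10.
pasta only: max(34/9, 808/58) = 13.93 servings → $6.97.
tempeh only: max(34/14, 808/332) = 2.434 servings → $2.31.
carrots + pasta with both tight: 1.989 servings and 3.336 servings → $2.26.
carrots + tempeh with both tight: 0.006554 servings and 2.428 servings → $2.31.
pasta + tempeh: intersection lies outside the first quadrant.
The minimum over all feasible corners is $2.26.

$2.26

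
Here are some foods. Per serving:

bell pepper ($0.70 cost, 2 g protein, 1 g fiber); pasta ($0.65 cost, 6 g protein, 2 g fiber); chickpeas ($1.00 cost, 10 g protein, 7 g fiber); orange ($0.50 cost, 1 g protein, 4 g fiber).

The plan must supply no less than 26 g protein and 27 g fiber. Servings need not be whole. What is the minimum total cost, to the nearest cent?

$3.67

Two binding constraints pin down two serving amounts, so the optimal mix uses at most two foods. The candidates are each food alone (scaled to the tighter of protein/fiber) and each pair with both constraints tight.
bell pepper only: max(26/2, 27/1) = 27 servings → $18.90.
pasta only: max(26/6, 27/2) = 13.5 servings → $8.78.
chickpeas only: max(26/10, 27/7) = 3.857 servings → $3.86.
orange only: max(26/1, 27/4) = 26 servings → $13.00.
bell pepper + pasta with both targets exact would need a negative amount; discard.
bell pepper + chickpeas: the both-tight solution has a negative serving — not a feasible corner.
bell pepper + orange with both tight: 11 servings and 4 servings → $9.70.
pasta + chickpeas: the both-tight solution has a negative serving — not a feasible corner.
pasta + orange with both tight: 3.5 servings and 5 servings → $4.78.
chickpeas + orange with both tight: 2.333 servings and 2.667 servings → $3.67.
Cheapest feasible corner: $3.67.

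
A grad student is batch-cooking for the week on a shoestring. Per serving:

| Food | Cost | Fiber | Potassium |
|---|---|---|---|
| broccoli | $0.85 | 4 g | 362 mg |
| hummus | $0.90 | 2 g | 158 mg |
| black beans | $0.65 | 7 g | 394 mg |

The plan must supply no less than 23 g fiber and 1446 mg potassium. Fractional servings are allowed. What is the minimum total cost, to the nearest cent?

Minimising a linear cost over {fiber ≥ 23, potassium ≥ 1446, servings ≥ 0} — the optimum is at a vertex, using one or two foods.
broccoli only: max(23/4, 1446/362) = 5.75 servings → $4.89.
hummus only: max(23/2, 1446/158) = 11.5 servings → $10.35.
black beans only: max(23/7, 1446/394) = 3.67 servings → $2.39.
broccoli + hummus with both targets exact would need a negative amount; discard.
broccoli + black beans with both tight: 1.106 servings and 2.653 servings → $2.67.
hummus + black beans with both tight: 3.333 servings and 2.333 servings → $4.52.
So the least-cost plan costs $2.39.

$2.39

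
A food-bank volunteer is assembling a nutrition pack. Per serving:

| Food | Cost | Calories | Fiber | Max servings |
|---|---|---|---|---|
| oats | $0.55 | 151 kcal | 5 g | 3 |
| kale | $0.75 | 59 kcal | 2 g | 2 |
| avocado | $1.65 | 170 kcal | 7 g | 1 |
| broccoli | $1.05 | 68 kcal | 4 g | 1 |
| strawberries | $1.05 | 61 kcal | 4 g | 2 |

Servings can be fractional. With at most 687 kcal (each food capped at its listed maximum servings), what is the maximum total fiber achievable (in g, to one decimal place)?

Fiber per kcal: strawberries 0.06557, broccoli 0.05882, avocado 0.04118, kale 0.0339, oats 0.03311.
Take 2 servings of strawberries: uses 122 kcal, +8.0 g fiber (running total 8.0 g).
Take 1 serving of broccoli: uses 68 kcal, +4.0 g fiber (running total 12.0 g).
Take 1 serving of avocado: uses 170 kcal, +7.0 g fiber (running total 19.0 g).
Take 2 servings of kale: uses 118 kcal, +4.0 g fiber (running total 23.0 g).
Take 1.384 servings of oats: uses 209 kcal, +6.9 g fiber (running total 29.9 g).
Filling greedily by fiber-per-kcal is optimal for one linear limit, giving 29.9 g.

29.9 g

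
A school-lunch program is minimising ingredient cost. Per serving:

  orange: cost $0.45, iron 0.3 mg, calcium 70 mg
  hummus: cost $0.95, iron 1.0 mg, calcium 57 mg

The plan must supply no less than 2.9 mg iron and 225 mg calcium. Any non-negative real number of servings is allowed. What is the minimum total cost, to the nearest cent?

$2.94

The cheapest plan sits at a corner of the feasible region — with two constraints it uses at most two foods.
orange only: max(2.9/0.3, 225/70) = 9.667 servings → $4.35.
hummus only: max(2.9/1.0, 225/57) = 3.947 servings → $3.75.
orange + hummus with both tight: 1.129 servings and 2.561 servings → $2.94.
The minimum over all feasible corners is $2.94.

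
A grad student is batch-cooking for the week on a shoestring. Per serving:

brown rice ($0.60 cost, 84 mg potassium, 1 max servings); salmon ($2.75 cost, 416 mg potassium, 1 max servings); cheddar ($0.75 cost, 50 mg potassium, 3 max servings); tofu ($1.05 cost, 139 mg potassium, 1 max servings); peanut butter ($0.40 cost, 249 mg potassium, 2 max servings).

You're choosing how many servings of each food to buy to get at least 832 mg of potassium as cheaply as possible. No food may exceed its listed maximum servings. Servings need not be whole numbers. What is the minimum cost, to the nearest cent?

Cost per mg of potassium: peanut butter $0.0016, salmon $0.0066, brown rice $0.0071, tofu $0.0076, cheddar $0.0150.
Take 2 servings of peanut butter: +498.0 mg potassium for $0.80 (total $0.80, still need 334.0 mg).
Take 0.8029 servings of salmon: +334.0 mg potassium for $2.21 (total $3.01, still need 0.0 mg).
Filling from the cheapest source first is optimal under one linear minimum: $3.01.

$3.01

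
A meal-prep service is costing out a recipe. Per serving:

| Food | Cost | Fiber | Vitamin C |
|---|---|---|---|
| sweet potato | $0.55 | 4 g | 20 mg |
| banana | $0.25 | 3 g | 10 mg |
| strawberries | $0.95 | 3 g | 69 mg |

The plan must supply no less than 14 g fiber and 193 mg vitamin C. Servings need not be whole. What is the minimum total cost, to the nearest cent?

An LP optimum is at a vertex; with two nutrient constraints at most two foods are used. Check each candidate.
sweet potato only: max(14/4, 193/20) = 9.65 servings → $5.31.
banana only: max(14/3, 193/10) = 19.3 servings → $4.83.
strawberries only: max(14/3, 193/69) = 4.667 servings → $4.43.
sweet potato + banana: the both-tight solution has a negative serving — not a feasible corner.
sweet potato + strawberries with both tight: 1.792 servings and 2.278 servings → $3.15.
banana + strawberries with both tight: 2.186 servings and 2.48 servings → $2.90.
The minimum over all feasible corners is $2.90.

$2.90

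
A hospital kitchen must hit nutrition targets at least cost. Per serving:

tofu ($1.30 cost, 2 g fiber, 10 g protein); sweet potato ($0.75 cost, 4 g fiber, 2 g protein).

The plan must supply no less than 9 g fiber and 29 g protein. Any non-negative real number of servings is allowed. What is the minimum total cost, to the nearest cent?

An LP optimum is at a vertex; with two nutrient constraints at most two foods are used. Check each candidate.
tofu only: max(9/2, 29/10) = 4.5 servings → $5.85.
sweet potato only: max(9/4, 29/2) = 14.5 servings → $10.88.
tofu + sweet potato with both tight: 2.722 servings and 0.8889 servings → $4.21.
The minimum over all feasible corners is $4.21.

$4.21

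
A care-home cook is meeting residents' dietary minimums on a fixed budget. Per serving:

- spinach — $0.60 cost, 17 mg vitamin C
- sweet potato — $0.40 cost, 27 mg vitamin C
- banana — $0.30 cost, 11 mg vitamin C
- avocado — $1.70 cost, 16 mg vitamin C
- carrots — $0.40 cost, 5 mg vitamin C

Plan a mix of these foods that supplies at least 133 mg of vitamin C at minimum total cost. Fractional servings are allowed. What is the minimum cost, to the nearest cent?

$1.97

Cost per mg of vitamin C: sweet potato $0.0148, banana $0.0273, spinach $0.0353, carrots $0.0800, avocado $0.1062.
With no serving limits, use only sweet potato: 133 mg / 27 mg = 4.926 servings × $0.40 = $1.97.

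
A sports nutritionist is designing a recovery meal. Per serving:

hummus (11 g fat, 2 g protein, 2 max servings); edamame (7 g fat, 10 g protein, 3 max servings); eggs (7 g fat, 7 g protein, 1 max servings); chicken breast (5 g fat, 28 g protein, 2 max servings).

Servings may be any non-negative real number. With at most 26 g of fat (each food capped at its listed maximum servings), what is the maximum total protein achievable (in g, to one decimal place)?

78.9 g

Protein per g fat: chicken breast 5.6, edamame 1.429, eggs 1, hummus 0.1818.
Take 2 servings of chicken breast: uses 10 g fat, +56.0 g protein (running total 56.0 g).
Take 2.286 servings of edamame: uses 16 g fat, +22.9 g protein (running total 78.9 g).
Greedy by best ratio exhausts the fat allowance optimally: 78.9 g.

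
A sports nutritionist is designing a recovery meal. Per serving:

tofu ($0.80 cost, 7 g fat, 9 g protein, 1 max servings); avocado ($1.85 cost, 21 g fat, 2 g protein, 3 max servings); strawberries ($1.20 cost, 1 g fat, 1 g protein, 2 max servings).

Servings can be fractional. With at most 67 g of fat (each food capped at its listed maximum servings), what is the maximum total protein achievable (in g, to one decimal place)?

Protein per g fat: tofu 1.286, strawberries 1, avocado 0.09524.
Take 1 serving of tofu: uses 7 g fat, +9.0 g protein (running total 9.0 g).
Take 2 servings of strawberries: uses 2 g fat, +2.0 g protein (running total 11.0 g).
Take 2.762 servings of avocado: uses 58 g fat, +5.5 g protein (running total 16.5 g).
Greedy by best ratio exhausts the fat allowance optimally: 16.5 g.

16.5 g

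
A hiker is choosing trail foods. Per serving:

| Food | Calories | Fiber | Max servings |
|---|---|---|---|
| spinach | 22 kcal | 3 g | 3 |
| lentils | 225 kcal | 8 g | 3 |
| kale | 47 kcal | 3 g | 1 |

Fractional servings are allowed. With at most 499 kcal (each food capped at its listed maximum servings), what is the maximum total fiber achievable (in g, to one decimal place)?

Fiber per kcal: spinach 0.1364, kale 0.06383, lentils 0.03556.
Take 3 servings of spinach: uses 66 kcal, +9.0 g fiber (running total 9.0 g).
Take 1 serving of kale: uses 47 kcal, +3.0 g fiber (running total 12.0 g).
Take 1.716 servings of lentils: uses 386 kcal, +13.7 g fiber (running total 25.7 g).
Greedy by best ratio exhausts the calories allowance optimally: 25.7 g.

25.7 g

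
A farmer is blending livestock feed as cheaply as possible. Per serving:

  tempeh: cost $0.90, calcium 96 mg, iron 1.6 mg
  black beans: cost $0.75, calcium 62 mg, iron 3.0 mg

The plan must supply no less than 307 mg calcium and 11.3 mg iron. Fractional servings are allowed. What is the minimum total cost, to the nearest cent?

tempeh only: max(307/96, 11.3/1.6) = 7.062 servings → $6.36.
black beans only: max(307/62, 11.3/3.0) = 4.952 servings → $3.71.
tempeh + black beans with both tight: 1.167 servings and 3.144 servings → $3.41.
The minimum over all feasible corners is $3.41.

$3.41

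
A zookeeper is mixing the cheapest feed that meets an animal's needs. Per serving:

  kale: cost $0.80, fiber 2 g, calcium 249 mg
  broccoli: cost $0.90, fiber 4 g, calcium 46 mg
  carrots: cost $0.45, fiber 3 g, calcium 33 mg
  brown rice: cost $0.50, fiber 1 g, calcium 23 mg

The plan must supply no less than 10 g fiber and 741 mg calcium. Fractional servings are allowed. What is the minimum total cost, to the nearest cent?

The cheapest plan sits at a corner of the feasible region — with two constraints it uses at most two foods.
kale only: max(10/2, 741/249) = 5 servings → $4.00.
broccoli only: max(10/4, 741/46) = 16.11 servings → $14.50.
carrots only: max(10/3, 741/33) = 22.45 servings → $10.10.
brown rice only: max(10/1, 741/23) = 32.22 servings → $16.11.
kale + broccoli with both tight: 2.77 servings and 1.115 servings → $3.22.
kale + carrots with both tight: 2.78 servings and 1.48 servings → $2.89.
kale + brown rice with both tight: 2.517 servings and 4.966 servings → $4.50.
broccoli + carrots with both targets exact would need a negative amount; discard.
broccoli + brown rice: the both-tight solution has a negative serving — not a feasible corner.
carrots + brown rice with both targets exact would need a negative amount; discard.
The minimum over all feasible corners is $2.89.

$2.89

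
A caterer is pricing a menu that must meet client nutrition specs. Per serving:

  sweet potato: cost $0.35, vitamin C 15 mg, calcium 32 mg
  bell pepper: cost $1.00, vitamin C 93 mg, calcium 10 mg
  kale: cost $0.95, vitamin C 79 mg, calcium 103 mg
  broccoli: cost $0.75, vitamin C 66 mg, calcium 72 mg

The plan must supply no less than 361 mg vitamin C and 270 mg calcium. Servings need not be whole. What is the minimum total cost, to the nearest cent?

$4.03

An LP optimum is at a vertex; with two nutrient constraints at most two foods are used. Check each candidate.
sweet potato only: max(361/15, 270/32) = 24.07 servings → $8.42.
bell pepper only: max(361/93, 270/10) = 27 servings → $27.00.
kale only: max(361/79, 270/103) = 4.57 servings → $4.34.
broccoli only: max(361/66, 270/72) = 5.47 servings → $4.10.
sweet potato + bell pepper with both tight: 7.608 servings and 2.655 servings → $5.32.
sweet potato + kale: intersection lies outside the first quadrant.
sweet potato + broccoli with both targets exact would need a negative amount; discard.
bell pepper + kale with both tight: 1.804 servings and 2.446 servings → $4.13.
bell pepper + broccoli with both tight: 1.354 servings and 3.562 servings → $4.03.
kale + broccoli with both targets exact would need a negative amount; discard.
The minimum over all feasible corners is $4.03.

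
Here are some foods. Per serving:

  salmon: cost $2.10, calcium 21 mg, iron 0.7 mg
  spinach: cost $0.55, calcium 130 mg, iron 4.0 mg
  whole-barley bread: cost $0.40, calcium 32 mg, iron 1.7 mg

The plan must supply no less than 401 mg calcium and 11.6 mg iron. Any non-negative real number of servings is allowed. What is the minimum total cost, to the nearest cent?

$1.70

Minimising a linear cost over {calcium ≥ 401, iron ≥ 11.6, servings ≥ 0} — the optimum is at a vertex, using one or two foods.
salmon only: max(401/21, 11.6/0.7) = 19.1 servings → $40.10.
spinach only: max(401/130, 11.6/4.0) = 3.085 servings → $1.70.
whole-barley bread only: max(401/32, 11.6/1.7) = 12.53 servings → $5.01.
salmon + spinach: the both-tight solution has a negative serving — not a feasible corner.
salmon + whole-barley bread with both targets exact would need a negative amount; discard.
spinach + whole-barley bread with both targets exact would need a negative amount; discard.
So the least-cost plan costs $1.70.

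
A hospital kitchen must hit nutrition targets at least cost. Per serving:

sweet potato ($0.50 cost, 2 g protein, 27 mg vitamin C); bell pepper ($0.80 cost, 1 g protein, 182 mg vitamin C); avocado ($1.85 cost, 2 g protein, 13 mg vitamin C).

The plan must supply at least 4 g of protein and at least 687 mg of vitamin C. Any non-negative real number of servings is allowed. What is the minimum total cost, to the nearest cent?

$3.07

For a min-cost LP with two ≥-constraints, a basic feasible solution has at most two positive variables.
sweet potato only: max(4/2, 687/27) = 25.44 servings → $12.72.
bell pepper only: max(4/1, 687/182) = 4 servings → $3.20.
avocado only: max(4/2, 687/13) = 52.85 servings → $97.77.
sweet potato + bell pepper with both tight: 0.1217 servings and 3.757 servings → $3.07.
sweet potato + avocado: intersection lies outside the first quadrant.
bell pepper + avocado with both tight: 3.766 servings and 0.1168 servings → $3.23.
The minimum over all feasible corners is $3.07.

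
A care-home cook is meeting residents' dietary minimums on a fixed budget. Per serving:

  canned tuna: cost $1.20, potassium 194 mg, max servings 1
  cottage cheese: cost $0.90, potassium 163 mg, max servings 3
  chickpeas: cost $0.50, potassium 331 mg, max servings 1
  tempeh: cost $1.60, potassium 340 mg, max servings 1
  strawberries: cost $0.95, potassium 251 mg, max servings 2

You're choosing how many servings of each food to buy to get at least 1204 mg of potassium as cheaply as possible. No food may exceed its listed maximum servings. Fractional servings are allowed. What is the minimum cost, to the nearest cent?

Cost per mg of potassium: chickpeas $0.0015, strawberries $0.0038, tempeh $0.0047, cottage cheese $0.0055, canned tuna $0.0062.
Take 1 serving of chickpeas: +331.0 mg potassium for $0.50 (total $0.50, still need 873.0 mg).
Take 2 servings of strawberries: +502.0 mg potassium for $1.90 (total $2.40, still need 371.0 mg).
Take 1 serving of tempeh: +340.0 mg potassium for $1.60 (total $4.00, still need 31.0 mg).
Take 0.1902 servings of cottage cheese: +31.0 mg potassium for $0.17 (total $4.17, still need 0.0 mg).
Greedy by cheapest-per-mg is optimal for a single linear constraint, so the minimum cost is $4.17.

$4.17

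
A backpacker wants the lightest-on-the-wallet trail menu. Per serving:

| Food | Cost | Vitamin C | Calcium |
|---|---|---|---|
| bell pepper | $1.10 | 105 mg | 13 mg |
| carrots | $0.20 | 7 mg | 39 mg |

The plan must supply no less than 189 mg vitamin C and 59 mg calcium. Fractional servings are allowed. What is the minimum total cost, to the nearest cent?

At the optimum either one food covers both requirements or two foods hit both targets exactly; no other combination can be cheaper.
bell pepper only: max(189/105, 59/13) = 4.538 servings → $4.99.
carrots only: max(189/7, 59/39) = 27 servings → $5.40.
bell pepper + carrots with both tight: 1.738 servings and 0.9336 servings → $2.10.
The minimum over all feasible corners is $2.10.

$2.10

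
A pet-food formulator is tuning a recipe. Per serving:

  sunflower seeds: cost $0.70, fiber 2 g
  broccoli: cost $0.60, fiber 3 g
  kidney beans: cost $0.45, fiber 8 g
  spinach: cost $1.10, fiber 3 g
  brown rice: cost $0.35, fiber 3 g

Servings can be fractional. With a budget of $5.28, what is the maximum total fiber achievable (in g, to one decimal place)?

Fiber per dollar: kidney beans 17.78, brown rice 8.571, broccoli 5, sunflower seeds 2.857, spinach 2.727.
With no serving limits, spend the whole cost allowance on kidney beans: $5.28 / $0.45 × 8 g = 93.9 g.

93.9 g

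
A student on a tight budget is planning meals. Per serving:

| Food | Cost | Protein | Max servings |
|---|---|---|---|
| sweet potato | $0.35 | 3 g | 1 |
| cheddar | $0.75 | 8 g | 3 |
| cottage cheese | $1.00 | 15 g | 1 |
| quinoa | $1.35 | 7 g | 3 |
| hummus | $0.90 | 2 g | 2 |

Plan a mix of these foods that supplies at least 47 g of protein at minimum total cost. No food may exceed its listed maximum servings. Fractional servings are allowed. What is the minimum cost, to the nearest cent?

Cost per g of protein: cottage cheese $0.0667, cheddar $0.0938, sweet potato $0.1167, quinoa $0.1929, hummus $0.4500.
Take 1 serving of cottage cheese: +15.0 g protein for $1.00 (total $1.00, still need 32.0 g).
Take 3 servings of cheddar: +24.0 g protein for $2.25 (total $3.25, still need 8.0 g).
Take 1 serving of sweet potato: +3.0 g protein for $0.35 (total $3.60, still need 5.0 g).
Take 0.7143 servings of quinoa: +5.0 g protein for $0.96 (total $4.56, still need 0.0 g).
Filling from the cheapest source first is optimal under one linear minimum: $4.56.

$4.56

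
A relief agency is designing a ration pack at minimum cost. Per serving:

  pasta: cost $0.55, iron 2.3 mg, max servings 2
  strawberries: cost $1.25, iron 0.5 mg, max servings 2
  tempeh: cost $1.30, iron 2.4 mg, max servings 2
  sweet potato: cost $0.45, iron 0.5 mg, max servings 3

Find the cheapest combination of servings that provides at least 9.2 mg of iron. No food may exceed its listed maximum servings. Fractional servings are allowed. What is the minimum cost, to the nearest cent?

$3.59

Cost per mg of iron: pasta $0.2391, tempeh $0.5417, sweet potato $0.9000, strawberries $2.5000.
Take 2 servings of pasta: +4.6 mg iron for $1.10 (total $1.10, still need 4.6 mg).
Take 1.917 servings of tempeh: +4.6 mg iron for $2.49 (total $3.59, still need 0.0 mg).
Greedy by cheapest-per-mg is optimal for a single linear constraint, so the minimum cost is $3.59.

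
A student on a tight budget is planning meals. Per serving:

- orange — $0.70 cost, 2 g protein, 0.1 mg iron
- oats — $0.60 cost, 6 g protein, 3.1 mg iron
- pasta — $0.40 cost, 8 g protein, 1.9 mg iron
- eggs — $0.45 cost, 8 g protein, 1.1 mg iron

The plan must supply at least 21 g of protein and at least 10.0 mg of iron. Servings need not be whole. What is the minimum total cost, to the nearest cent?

Two binding constraints pin down two serving amounts, so the optimal mix uses at most two foods. The candidates are each food alone (scaled to the tighter of protein/iron) and each pair with both constraints tight.
orange only: max(21/2, 10.0/0.1) = 100 servings → $70.00.
oats only: max(21/6, 10.0/3.1) = 3.5 servings → $2.10.
pasta only: max(21/8, 10.0/1.9) = 5.263 servings → $2.11.
eggs only: max(21/8, 10.0/1.1) = 9.091 servings → $4.09.
orange + oats with both tight: 0.9107 servings and 3.196 servings → $2.56.
orange + pasta: intersection lies outside the first quadrant.
orange + eggs with both targets exact would need a negative amount; discard.
oats + pasta with both tight: 2.993 servings and 0.3806 servings → $1.95.
oats + eggs with both tight: 3.126 servings and 0.2802 servings → $2.00.
pasta + eggs with both targets exact would need a negative amount; discard.
So the least-cost plan costs $1.95.

$1.95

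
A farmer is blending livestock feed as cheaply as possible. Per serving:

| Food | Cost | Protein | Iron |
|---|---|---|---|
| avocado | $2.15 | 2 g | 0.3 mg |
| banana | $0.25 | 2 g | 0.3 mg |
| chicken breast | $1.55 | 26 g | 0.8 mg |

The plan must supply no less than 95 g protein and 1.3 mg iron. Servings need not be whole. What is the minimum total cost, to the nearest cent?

Minimising a linear cost over {protein ≥ 95, iron ≥ 1.3, servings ≥ 0} — the optimum is at a vertex, using one or two foods.
avocado only: max(95/2, 1.3/0.3) = 47.5 servings → $102.12.
banana only: max(95/2, 1.3/0.3) = 47.5 servings → $11.88.
chicken breast only: max(95/26, 1.3/0.8) = 3.654 servings → $5.66.
avocado + banana (both tight): parallel constraints — no distinct corner.
avocado + chicken breast with both targets exact would need a negative amount; discard.
banana + chicken breast: the both-tight solution has a negative serving — not a feasible corner.
Cheapest feasible corner: $5.66.

$5.66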